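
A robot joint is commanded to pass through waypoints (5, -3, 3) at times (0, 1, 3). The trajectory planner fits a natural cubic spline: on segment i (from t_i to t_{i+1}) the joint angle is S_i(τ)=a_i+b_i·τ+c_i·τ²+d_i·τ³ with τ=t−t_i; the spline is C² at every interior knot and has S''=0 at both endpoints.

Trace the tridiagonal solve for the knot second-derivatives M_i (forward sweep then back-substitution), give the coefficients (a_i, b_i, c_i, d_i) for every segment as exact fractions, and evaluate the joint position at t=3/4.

  seg 0: a=5 b=-59/6 c=0 d=11/6
  seg 1: a=-3 b=-13/3 c=11/2 d=-11/12
S(3/4) = -205/128

Δ: Δ0=-8, Δ1=3
row 1: diag=6, rhs=66; c'=1/3, d'=11
back: M1=11
M: M0=0, M1=11, M2=0
seg 0: a=5, c=M0/2=0, d=(M1−M0)/(6·1)=11/6, b=Δ0−h0·(2M0+M1)/6=-59/6
seg 1: a=-3, c=M1/2=11/2, d=(M2−M1)/(6·2)=-11/12, b=Δ1−h1·(2M1+M2)/6=-13/3
t_q=3/4 → seg 0, τ=3/4; S=5+-59/6·τ+0·τ²+11/6·τ³=-205/128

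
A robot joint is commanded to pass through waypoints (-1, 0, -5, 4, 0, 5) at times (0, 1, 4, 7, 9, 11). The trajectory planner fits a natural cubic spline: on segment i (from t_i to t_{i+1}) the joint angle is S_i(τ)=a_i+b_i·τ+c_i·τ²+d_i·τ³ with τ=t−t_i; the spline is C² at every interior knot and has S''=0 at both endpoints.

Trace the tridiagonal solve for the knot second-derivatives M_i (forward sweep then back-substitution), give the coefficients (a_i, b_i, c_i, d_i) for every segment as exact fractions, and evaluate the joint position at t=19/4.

  seg 0: a=-1 b=9781/6036 c=0 d=-3745/6036
  seg 1: a=0 b=-727/3018 c=-3745/2012 d=25099/54324
  seg 2: a=-5 b=6433/6036 c=3466/1509 d=-29917/54324
  seg 3: a=4 b=-67/3018 c=-5351/2012 d=2521/3018
  seg 4: a=0 b=-1921/3018 c=4733/2012 d=-4733/12072
S(19/4) = -404461/128768

Δ: Δ0=1, Δ1=-5/3, Δ2=3, Δ3=-2, Δ4=5/2
row 1: diag=8, rhs=-16; c'=3/8, d'=-2
row 2: denom=12−3·3/8=87/8; d'=(28−3·-2)/(87/8)=272/87
row 3: denom=10−3·8/29=266/29; d'=(-30−3·272/87)/(266/29)=-571/133
row 4: denom=8−2·29/133=1006/133; d'=(27−2·-571/133)/(1006/133)=4733/1006
back: M4=4733/1006
back: M3=-571/133−29/133·4733/1006=-5351/1006
back: M2=272/87−8/29·-5351/1006=6932/1509
back: M1=-2−3/8·6932/1509=-3745/1006
M: M0=0, M1=-3745/1006, M2=6932/1509, M3=-5351/1006, M4=4733/1006, M5=0
seg 0: a=-1, c=M0/2=0, d=(M1−M0)/(6·1)=-3745/6036, b=Δ0−h0·(2M0+M1)/6=9781/6036
seg 1: a=0, c=M1/2=-3745/2012, d=(M2−M1)/(6·3)=25099/54324, b=Δ1−h1·(2M1+M2)/6=-727/3018
seg 2: a=-5, c=M2/2=3466/1509, d=(M3−M2)/(6·3)=-29917/54324, b=Δ2−h2·(2M2+M3)/6=6433/6036
seg 3: a=4, c=M3/2=-5351/2012, d=(M4−M3)/(6·2)=2521/3018, b=Δ3−h3·(2M3+M4)/6=-67/3018
seg 4: a=0, c=M4/2=4733/2012, d=(M5−M4)/(6·2)=-4733/12072, b=Δ4−h4·(2M4+M5)/6=-1921/3018
t_q=19/4 → seg 2, τ=3/4; S=-5+6433/6036·τ+3466/1509·τ²+-29917/54324·τ³=-404461/128768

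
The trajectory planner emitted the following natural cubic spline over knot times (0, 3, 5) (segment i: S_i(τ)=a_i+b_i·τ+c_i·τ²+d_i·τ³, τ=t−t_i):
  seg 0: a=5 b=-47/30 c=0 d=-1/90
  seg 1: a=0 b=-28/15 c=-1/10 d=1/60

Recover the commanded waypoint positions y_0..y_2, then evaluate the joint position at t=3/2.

y_0 = S_0(0) = a_0 = 5
y_1 = S_1(0) = a_1 = 0
y_2 = S_1(2) = -4
t_q=3/2 is in segment 0 (τ=3/2); S_0(τ)=209/80

y_0=5 y_1=0 y_2=-4
S(3/2) = 209/80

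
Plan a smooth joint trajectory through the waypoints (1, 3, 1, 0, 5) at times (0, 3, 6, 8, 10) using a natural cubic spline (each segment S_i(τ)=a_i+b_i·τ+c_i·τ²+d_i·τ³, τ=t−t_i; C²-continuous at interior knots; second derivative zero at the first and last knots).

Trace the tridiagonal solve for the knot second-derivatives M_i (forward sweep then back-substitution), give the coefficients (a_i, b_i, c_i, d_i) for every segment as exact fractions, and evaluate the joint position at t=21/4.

  seg 0: a=1 b=137/140 c=0 d=-131/3780
  seg 1: a=3 b=3/70 c=-131/420 d=19/756
  seg 2: a=1 b=-23/20 c=-3/35 d=23/112
  seg 3: a=0 b=34/35 c=321/280 d=-107/560
S(21/4) = 16161/8960

Δ: Δ0=2/3, Δ1=-2/3, Δ2=-1/2, Δ3=5/2
row 1: diag=12, rhs=-8; c'=1/4, d'=-2/3
row 2: denom=10−3·1/4=37/4; d'=(1−3·-2/3)/(37/4)=12/37
row 3: denom=8−2·8/37=280/37; d'=(18−2·12/37)/(280/37)=321/140
back: M3=321/140
back: M2=12/37−8/37·321/140=-6/35
back: M1=-2/3−1/4·-6/35=-131/210
M: M0=0, M1=-131/210, M2=-6/35, M3=321/140, M4=0
seg 0: a=1, c=M0/2=0, d=(M1−M0)/(6·3)=-131/3780, b=Δ0−h0·(2M0+M1)/6=137/140
seg 1: a=3, c=M1/2=-131/420, d=(M2−M1)/(6·3)=19/756, b=Δ1−h1·(2M1+M2)/6=3/70
seg 2: a=1, c=M2/2=-3/35, d=(M3−M2)/(6·2)=23/112, b=Δ2−h2·(2M2+M3)/6=-23/20
seg 3: a=0, c=M3/2=321/280, d=(M4−M3)/(6·2)=-107/560, b=Δ3−h3·(2M3+M4)/6=34/35
t_q=21/4 → seg 1, τ=9/4; S=3+3/70·τ+-131/420·τ²+19/756·τ³=16161/8960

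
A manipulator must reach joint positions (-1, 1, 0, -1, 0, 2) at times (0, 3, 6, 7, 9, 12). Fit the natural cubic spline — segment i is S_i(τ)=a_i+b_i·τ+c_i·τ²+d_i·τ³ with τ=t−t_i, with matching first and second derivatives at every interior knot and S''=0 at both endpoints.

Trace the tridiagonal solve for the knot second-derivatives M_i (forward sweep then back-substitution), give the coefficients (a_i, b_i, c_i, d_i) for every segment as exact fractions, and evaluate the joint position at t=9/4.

  seg 0: a=-1 b=223/264 c=0 d=-47/2376
  seg 1: a=1 b=41/132 c=-47/264 d=-29/2376
  seg 2: a=0 b=-287/264 c=-19/66 d=3/8
  seg 3: a=-1 b=-71/132 c=221/264 d=-7/44
  seg 4: a=0 b=119/132 c=-31/264 d=31/2376
S(9/4) = 3803/5632

Δ: Δ0=2/3, Δ1=-1/3, Δ2=-1, Δ3=1/2, Δ4=2/3
row 1: diag=12, rhs=-6; c'=1/4, d'=-1/2
row 2: denom=8−3·1/4=29/4; d'=(-4−3·-1/2)/(29/4)=-10/29
row 3: denom=6−1·4/29=170/29; d'=(9−1·-10/29)/(170/29)=271/170
row 4: denom=10−2·29/85=792/85; d'=(1−2·271/170)/(792/85)=-31/132
back: M4=-31/132
back: M3=271/170−29/85·-31/132=221/132
back: M2=-10/29−4/29·221/132=-19/33
back: M1=-1/2−1/4·-19/33=-47/132
M: M0=0, M1=-47/132, M2=-19/33, M3=221/132, M4=-31/132, M5=0
seg 0: a=-1, c=M0/2=0, d=(M1−M0)/(6·3)=-47/2376, b=Δ0−h0·(2M0+M1)/6=223/264
seg 1: a=1, c=M1/2=-47/264, d=(M2−M1)/(6·3)=-29/2376, b=Δ1−h1·(2M1+M2)/6=41/132
seg 2: a=0, c=M2/2=-19/66, d=(M3−M2)/(6·1)=3/8, b=Δ2−h2·(2M2+M3)/6=-287/264
seg 3: a=-1, c=M3/2=221/264, d=(M4−M3)/(6·2)=-7/44, b=Δ3−h3·(2M3+M4)/6=-71/132
seg 4: a=0, c=M4/2=-31/264, d=(M5−M4)/(6·3)=31/2376, b=Δ4−h4·(2M4+M5)/6=119/132
t_q=9/4 → seg 0, τ=9/4; S=-1+223/264·τ+0·τ²+-47/2376·τ³=3803/5632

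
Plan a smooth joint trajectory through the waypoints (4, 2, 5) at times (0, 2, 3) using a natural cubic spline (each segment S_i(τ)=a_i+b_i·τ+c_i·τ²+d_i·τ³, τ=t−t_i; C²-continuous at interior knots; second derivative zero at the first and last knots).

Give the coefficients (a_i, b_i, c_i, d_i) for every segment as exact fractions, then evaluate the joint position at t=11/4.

  seg 0: a=4 b=-7/3 c=0 d=1/3
  seg 1: a=2 b=5/3 c=2 d=-2/3
S(11/4) = 131/32

Δ: Δ0=-1, Δ1=3
row 1: diag=6, rhs=24; c'=1/6, d'=4
back: M1=4
M: M0=0, M1=4, M2=0
seg 0: a=4, c=M0/2=0, d=(M1−M0)/(6·2)=1/3, b=Δ0−h0·(2M0+M1)/6=-7/3
seg 1: a=2, c=M1/2=2, d=(M2−M1)/(6·1)=-2/3, b=Δ1−h1·(2M1+M2)/6=5/3
t_q=11/4 → seg 1, τ=3/4; S=2+5/3·τ+2·τ²+-2/3·τ³=131/32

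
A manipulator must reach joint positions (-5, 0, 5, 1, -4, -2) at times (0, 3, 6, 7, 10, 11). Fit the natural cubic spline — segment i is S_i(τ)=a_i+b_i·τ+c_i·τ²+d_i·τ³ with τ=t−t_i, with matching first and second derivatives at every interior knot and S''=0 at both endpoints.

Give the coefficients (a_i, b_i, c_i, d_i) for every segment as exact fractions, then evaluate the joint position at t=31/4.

Δ: Δ0=5/3, Δ1=5/3, Δ2=-4, Δ3=-5/3, Δ4=2
row 1: diag=12, rhs=0; c'=1/4, d'=0
row 2: denom=8−3·1/4=29/4; d'=(-34−3·0)/(29/4)=-136/29
row 3: denom=8−1·4/29=228/29; d'=(14−1·-136/29)/(228/29)=271/114
row 4: denom=8−3·29/76=521/76; d'=(22−3·271/114)/(521/76)=1130/521
back: M4=1130/521
back: M3=271/114−29/76·1130/521=2422/1563
back: M2=-136/29−4/29·2422/1563=-7664/1563
back: M1=0−1/4·-7664/1563=1916/1563
M: M0=0, M1=1916/1563, M2=-7664/1563, M3=2422/1563, M4=1130/521, M5=0
seg 0: a=-5, c=M0/2=0, d=(M1−M0)/(6·3)=958/14067, b=Δ0−h0·(2M0+M1)/6=549/521
seg 1: a=0, c=M1/2=958/1563, d=(M2−M1)/(6·3)=-4790/14067, b=Δ1−h1·(2M1+M2)/6=1507/521
seg 2: a=5, c=M2/2=-3832/1563, d=(M3−M2)/(6·1)=1681/1563, b=Δ2−h2·(2M2+M3)/6=-1367/521
seg 3: a=1, c=M3/2=1211/1563, d=(M4−M3)/(6·3)=484/14067, b=Δ3−h3·(2M3+M4)/6=-6722/1563
seg 4: a=-4, c=M4/2=565/521, d=(M5−M4)/(6·1)=-565/1563, b=Δ4−h4·(2M4+M5)/6=1996/1563
t_q=31/4 → seg 3, τ=3/4; S=1+-6722/1563·τ+1211/1563·τ²+484/14067·τ³=-7399/4168

  seg 0: a=-5 b=549/521 c=0 d=958/14067
  seg 1: a=0 b=1507/521 c=958/1563 d=-4790/14067
  seg 2: a=5 b=-1367/521 c=-3832/1563 d=1681/1563
  seg 3: a=1 b=-6722/1563 c=1211/1563 d=484/14067
  seg 4: a=-4 b=1996/1563 c=565/521 d=-565/1563
S(31/4) = -7399/4168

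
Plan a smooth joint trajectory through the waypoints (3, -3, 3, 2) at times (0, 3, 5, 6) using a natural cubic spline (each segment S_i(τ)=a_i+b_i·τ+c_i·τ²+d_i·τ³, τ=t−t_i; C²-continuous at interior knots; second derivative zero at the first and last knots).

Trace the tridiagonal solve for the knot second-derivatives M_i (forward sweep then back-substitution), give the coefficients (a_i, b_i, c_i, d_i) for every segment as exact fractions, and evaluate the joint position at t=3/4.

Δ: Δ0=-2, Δ1=3, Δ2=-1
row 1: diag=10, rhs=30; c'=1/5, d'=3
row 2: denom=6−2·1/5=28/5; d'=(-24−2·3)/(28/5)=-75/14
back: M2=-75/14
back: M1=3−1/5·-75/14=57/14
M: M0=0, M1=57/14, M2=-75/14, M3=0
seg 0: a=3, c=M0/2=0, d=(M1−M0)/(6·3)=19/84, b=Δ0−h0·(2M0+M1)/6=-113/28
seg 1: a=-3, c=M1/2=57/28, d=(M2−M1)/(6·2)=-11/14, b=Δ1−h1·(2M1+M2)/6=29/14
seg 2: a=3, c=M2/2=-75/28, d=(M3−M2)/(6·1)=25/28, b=Δ2−h2·(2M2+M3)/6=11/14
t_q=3/4 → seg 0, τ=3/4; S=3+-113/28·τ+0·τ²+19/84·τ³=123/1792

  seg 0: a=3 b=-113/28 c=0 d=19/84
  seg 1: a=-3 b=29/14 c=57/28 d=-11/14
  seg 2: a=3 b=11/14 c=-75/28 d=25/28
S(3/4) = 123/1792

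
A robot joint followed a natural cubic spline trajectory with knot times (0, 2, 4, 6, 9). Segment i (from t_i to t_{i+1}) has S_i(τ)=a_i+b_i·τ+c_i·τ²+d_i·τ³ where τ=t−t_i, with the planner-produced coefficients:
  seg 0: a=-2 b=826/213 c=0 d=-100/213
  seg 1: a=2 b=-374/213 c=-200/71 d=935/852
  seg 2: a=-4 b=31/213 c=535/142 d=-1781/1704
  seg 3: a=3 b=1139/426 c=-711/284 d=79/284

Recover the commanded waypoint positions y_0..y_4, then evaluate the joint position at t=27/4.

y_0=-2 y_1=2 y_2=-4 y_3=3 y_4=-4
S(27/4) = 67513/18176

y_0 = S_0(0) = a_0 = -2
y_1 = S_1(0) = a_1 = 2
y_2 = S_2(0) = a_2 = -4
y_3 = S_3(0) = a_3 = 3
y_4 = S_3(3) = -4
t_q=27/4 is in segment 3 (τ=3/4); S_3(τ)=67513/18176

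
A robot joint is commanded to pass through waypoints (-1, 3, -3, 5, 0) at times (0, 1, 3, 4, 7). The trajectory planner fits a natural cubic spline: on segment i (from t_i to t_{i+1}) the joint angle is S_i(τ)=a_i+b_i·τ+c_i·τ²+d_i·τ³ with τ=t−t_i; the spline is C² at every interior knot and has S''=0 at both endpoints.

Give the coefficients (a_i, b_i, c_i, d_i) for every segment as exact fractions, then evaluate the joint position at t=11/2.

  seg 0: a=-1 b=4573/750 c=0 d=-1573/750
  seg 1: a=3 b=-73/375 c=-1573/250 d=3667/1500
  seg 2: a=-3 b=298/75 c=1047/125 d=-1631/375
  seg 3: a=5 b=2879/375 c=-584/125 d=584/1125
S(11/2) = 1939/250

Δ: Δ0=4, Δ1=-3, Δ2=8, Δ3=-5/3
row 1: diag=6, rhs=-42; c'=1/3, d'=-7
row 2: denom=6−2·1/3=16/3; d'=(66−2·-7)/(16/3)=15
row 3: denom=8−1·3/16=125/16; d'=(-58−1·15)/(125/16)=-1168/125
back: M3=-1168/125
back: M2=15−3/16·-1168/125=2094/125
back: M1=-7−1/3·2094/125=-1573/125
M: M0=0, M1=-1573/125, M2=2094/125, M3=-1168/125, M4=0
seg 0: a=-1, c=M0/2=0, d=(M1−M0)/(6·1)=-1573/750, b=Δ0−h0·(2M0+M1)/6=4573/750
seg 1: a=3, c=M1/2=-1573/250, d=(M2−M1)/(6·2)=3667/1500, b=Δ1−h1·(2M1+M2)/6=-73/375
seg 2: a=-3, c=M2/2=1047/125, d=(M3−M2)/(6·1)=-1631/375, b=Δ2−h2·(2M2+M3)/6=298/75
seg 3: a=5, c=M3/2=-584/125, d=(M4−M3)/(6·3)=584/1125, b=Δ3−h3·(2M3+M4)/6=2879/375
t_q=11/2 → seg 3, τ=3/2; S=5+2879/375·τ+-584/125·τ²+584/1125·τ³=1939/250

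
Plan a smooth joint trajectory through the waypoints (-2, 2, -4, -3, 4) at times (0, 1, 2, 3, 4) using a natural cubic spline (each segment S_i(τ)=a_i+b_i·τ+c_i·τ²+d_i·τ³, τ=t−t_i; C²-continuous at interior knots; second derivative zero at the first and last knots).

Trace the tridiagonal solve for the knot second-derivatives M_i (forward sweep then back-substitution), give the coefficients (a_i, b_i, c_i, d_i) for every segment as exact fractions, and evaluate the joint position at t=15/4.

  seg 0: a=-2 b=99/14 c=0 d=-43/14
  seg 1: a=2 b=-15/7 c=-129/14 d=75/14
  seg 2: a=-4 b=-9/2 c=48/7 d=-19/14
  seg 3: a=-3 b=36/7 c=39/14 d=-13/14
S(15/4) = 1821/896

Δ: Δ0=4, Δ1=-6, Δ2=1, Δ3=7
row 1: diag=4, rhs=-60; c'=1/4, d'=-15
row 2: denom=4−1·1/4=15/4; d'=(42−1·-15)/(15/4)=76/5
row 3: denom=4−1·4/15=56/15; d'=(36−1·76/5)/(56/15)=39/7
back: M3=39/7
back: M2=76/5−4/15·39/7=96/7
back: M1=-15−1/4·96/7=-129/7
M: M0=0, M1=-129/7, M2=96/7, M3=39/7, M4=0
seg 0: a=-2, c=M0/2=0, d=(M1−M0)/(6·1)=-43/14, b=Δ0−h0·(2M0+M1)/6=99/14
seg 1: a=2, c=M1/2=-129/14, d=(M2−M1)/(6·1)=75/14, b=Δ1−h1·(2M1+M2)/6=-15/7
seg 2: a=-4, c=M2/2=48/7, d=(M3−M2)/(6·1)=-19/14, b=Δ2−h2·(2M2+M3)/6=-9/2
seg 3: a=-3, c=M3/2=39/14, d=(M4−M3)/(6·1)=-13/14, b=Δ3−h3·(2M3+M4)/6=36/7
t_q=15/4 → seg 3, τ=3/4; S=-3+36/7·τ+39/14·τ²+-13/14·τ³=1821/896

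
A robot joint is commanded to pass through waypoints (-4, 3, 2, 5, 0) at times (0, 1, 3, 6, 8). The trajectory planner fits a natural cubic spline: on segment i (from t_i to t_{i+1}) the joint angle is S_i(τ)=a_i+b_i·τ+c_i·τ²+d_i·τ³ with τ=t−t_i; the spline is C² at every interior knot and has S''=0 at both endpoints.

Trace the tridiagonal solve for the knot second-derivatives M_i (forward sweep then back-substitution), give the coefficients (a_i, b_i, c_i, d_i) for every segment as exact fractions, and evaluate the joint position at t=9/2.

  seg 0: a=-4 b=8551/1012 c=0 d=-1467/1012
  seg 1: a=3 b=2075/506 c=-4401/1012 d=2073/2024
  seg 2: a=2 b=-254/253 c=909/506 d=-571/1518
  seg 3: a=5 b=-193/506 c=-402/253 d=67/253
S(9/2) = 13223/4048

Δ: Δ0=7, Δ1=-1/2, Δ2=1, Δ3=-5/2
row 1: diag=6, rhs=-45; c'=1/3, d'=-15/2
row 2: denom=10−2·1/3=28/3; d'=(9−2·-15/2)/(28/3)=18/7
row 3: denom=10−3·9/28=253/28; d'=(-21−3·18/7)/(253/28)=-804/253
back: M3=-804/253
back: M2=18/7−9/28·-804/253=909/253
back: M1=-15/2−1/3·909/253=-4401/506
M: M0=0, M1=-4401/506, M2=909/253, M3=-804/253, M4=0
seg 0: a=-4, c=M0/2=0, d=(M1−M0)/(6·1)=-1467/1012, b=Δ0−h0·(2M0+M1)/6=8551/1012
seg 1: a=3, c=M1/2=-4401/1012, d=(M2−M1)/(6·2)=2073/2024, b=Δ1−h1·(2M1+M2)/6=2075/506
seg 2: a=2, c=M2/2=909/506, d=(M3−M2)/(6·3)=-571/1518, b=Δ2−h2·(2M2+M3)/6=-254/253
seg 3: a=5, c=M3/2=-402/253, d=(M4−M3)/(6·2)=67/253, b=Δ3−h3·(2M3+M4)/6=-193/506
t_q=9/2 → seg 2, τ=3/2; S=2+-254/253·τ+909/506·τ²+-571/1518·τ³=13223/4048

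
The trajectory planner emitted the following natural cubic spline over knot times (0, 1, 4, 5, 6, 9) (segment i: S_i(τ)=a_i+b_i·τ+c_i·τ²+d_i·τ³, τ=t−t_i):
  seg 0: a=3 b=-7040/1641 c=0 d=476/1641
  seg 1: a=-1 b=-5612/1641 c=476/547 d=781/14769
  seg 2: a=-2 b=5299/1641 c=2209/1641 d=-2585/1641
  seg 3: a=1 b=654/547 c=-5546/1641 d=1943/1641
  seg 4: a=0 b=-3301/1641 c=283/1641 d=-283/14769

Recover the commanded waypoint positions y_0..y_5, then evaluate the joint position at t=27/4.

y_0 = S_0(0) = a_0 = 3
y_1 = S_1(0) = a_1 = -1
y_2 = S_2(0) = a_2 = -2
y_3 = S_3(0) = a_3 = 1
y_4 = S_4(0) = a_4 = 0
y_5 = S_4(3) = -5
t_q=27/4 is in segment 4 (τ=3/4); S_4(τ)=-49703/35008

y_0=3 y_1=-1 y_2=-2 y_3=1 y_4=0 y_5=-5
S(27/4) = -49703/35008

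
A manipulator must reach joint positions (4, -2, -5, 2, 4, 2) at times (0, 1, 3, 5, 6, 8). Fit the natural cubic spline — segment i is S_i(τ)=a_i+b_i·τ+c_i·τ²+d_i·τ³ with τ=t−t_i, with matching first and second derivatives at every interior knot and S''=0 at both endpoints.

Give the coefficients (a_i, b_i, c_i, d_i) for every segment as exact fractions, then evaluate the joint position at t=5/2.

Δ: Δ0=-6, Δ1=-3/2, Δ2=7/2, Δ3=2, Δ4=-1
row 1: diag=6, rhs=27; c'=1/3, d'=9/2
row 2: denom=8−2·1/3=22/3; d'=(30−2·9/2)/(22/3)=63/22
row 3: denom=6−2·3/11=60/11; d'=(-9−2·63/22)/(60/11)=-27/10
row 4: denom=6−1·11/60=349/60; d'=(-18−1·-27/10)/(349/60)=-918/349
back: M4=-918/349
back: M3=-27/10−11/60·-918/349=-774/349
back: M2=63/22−3/11·-774/349=2421/698
back: M1=9/2−1/3·2421/698=1167/349
M: M0=0, M1=1167/349, M2=2421/698, M3=-774/349, M4=-918/349, M5=0
seg 0: a=4, c=M0/2=0, d=(M1−M0)/(6·1)=389/698, b=Δ0−h0·(2M0+M1)/6=-4577/698
seg 1: a=-2, c=M1/2=1167/698, d=(M2−M1)/(6·2)=29/2792, b=Δ1−h1·(2M1+M2)/6=-1705/349
seg 2: a=-5, c=M2/2=2421/1396, d=(M3−M2)/(6·2)=-1323/2792, b=Δ2−h2·(2M2+M3)/6=1345/698
seg 3: a=2, c=M3/2=-387/349, d=(M4−M3)/(6·1)=-24/349, b=Δ3−h3·(2M3+M4)/6=1109/349
seg 4: a=4, c=M4/2=-459/349, d=(M5−M4)/(6·2)=153/698, b=Δ4−h4·(2M4+M5)/6=263/349
t_q=5/2 → seg 1, τ=3/2; S=-2+-1705/349·τ+1167/698·τ²+29/2792·τ³=-123545/22336

  seg 0: a=4 b=-4577/698 c=0 d=389/698
  seg 1: a=-2 b=-1705/349 c=1167/698 d=29/2792
  seg 2: a=-5 b=1345/698 c=2421/1396 d=-1323/2792
  seg 3: a=2 b=1109/349 c=-387/349 d=-24/349
  seg 4: a=4 b=263/349 c=-459/349 d=153/698
S(5/2) = -123545/22336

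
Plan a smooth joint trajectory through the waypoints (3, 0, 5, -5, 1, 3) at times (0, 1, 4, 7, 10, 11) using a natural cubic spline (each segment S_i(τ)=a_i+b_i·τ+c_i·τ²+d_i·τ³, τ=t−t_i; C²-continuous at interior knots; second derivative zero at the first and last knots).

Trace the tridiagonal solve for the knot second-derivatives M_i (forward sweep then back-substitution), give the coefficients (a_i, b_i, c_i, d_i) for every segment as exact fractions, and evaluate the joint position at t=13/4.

Δ: Δ0=-3, Δ1=5/3, Δ2=-10/3, Δ3=2, Δ4=2
row 1: diag=8, rhs=28; c'=3/8, d'=7/2
row 2: denom=12−3·3/8=87/8; d'=(-30−3·7/2)/(87/8)=-108/29
row 3: denom=12−3·8/29=324/29; d'=(32−3·-108/29)/(324/29)=313/81
row 4: denom=8−3·29/108=259/36; d'=(0−3·313/81)/(259/36)=-1252/777
back: M4=-1252/777
back: M3=313/81−29/108·-1252/777=10016/2331
back: M2=-108/29−8/29·10016/2331=-11444/2331
back: M1=7/2−3/8·-11444/2331=4150/777
M: M0=0, M1=4150/777, M2=-11444/2331, M3=10016/2331, M4=-1252/777, M5=0
seg 0: a=3, c=M0/2=0, d=(M1−M0)/(6·1)=2075/2331, b=Δ0−h0·(2M0+M1)/6=-9068/2331
seg 1: a=0, c=M1/2=2075/777, d=(M2−M1)/(6·3)=-11947/20979, b=Δ1−h1·(2M1+M2)/6=-2843/2331
seg 2: a=5, c=M2/2=-5722/2331, d=(M3−M2)/(6·3)=290/567, b=Δ2−h2·(2M2+M3)/6=-1334/2331
seg 3: a=-5, c=M3/2=5008/2331, d=(M4−M3)/(6·3)=-6886/20979, b=Δ3−h3·(2M3+M4)/6=-3476/2331
seg 4: a=1, c=M4/2=-626/777, d=(M5−M4)/(6·1)=626/2331, b=Δ4−h4·(2M4+M5)/6=5914/2331
t_q=13/4 → seg 1, τ=9/4; S=0+-2843/2331·τ+2075/777·τ²+-11947/20979·τ³=71089/16576

  seg 0: a=3 b=-9068/2331 c=0 d=2075/2331
  seg 1: a=0 b=-2843/2331 c=2075/777 d=-11947/20979
  seg 2: a=5 b=-1334/2331 c=-5722/2331 d=290/567
  seg 3: a=-5 b=-3476/2331 c=5008/2331 d=-6886/20979
  seg 4: a=1 b=5914/2331 c=-626/777 d=626/2331
S(13/4) = 71089/16576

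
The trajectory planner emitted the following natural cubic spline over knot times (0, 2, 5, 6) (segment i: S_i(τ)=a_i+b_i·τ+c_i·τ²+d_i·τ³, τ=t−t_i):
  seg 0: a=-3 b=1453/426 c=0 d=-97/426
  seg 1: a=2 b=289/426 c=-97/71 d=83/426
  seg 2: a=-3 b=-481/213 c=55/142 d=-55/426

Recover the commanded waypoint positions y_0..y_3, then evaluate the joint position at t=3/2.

y_0 = S_0(0) = a_0 = -3
y_1 = S_1(0) = a_1 = 2
y_2 = S_2(0) = a_2 = -3
y_3 = S_2(1) = -5
t_q=3/2 is in segment 0 (τ=3/2); S_0(τ)=1531/1136

y_0=-3 y_1=2 y_2=-3 y_3=-5
S(3/2) = 1531/1136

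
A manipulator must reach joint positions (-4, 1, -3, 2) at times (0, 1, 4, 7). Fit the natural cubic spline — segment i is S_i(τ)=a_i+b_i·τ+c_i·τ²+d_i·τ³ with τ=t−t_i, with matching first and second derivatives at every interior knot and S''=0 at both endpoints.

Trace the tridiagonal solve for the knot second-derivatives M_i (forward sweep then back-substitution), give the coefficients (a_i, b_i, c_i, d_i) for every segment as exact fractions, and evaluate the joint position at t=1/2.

  seg 0: a=-4 b=520/87 c=0 d=-85/87
  seg 1: a=1 b=265/87 c=-85/29 d=128/261
  seg 2: a=-3 b=-113/87 c=43/29 d=-43/261
S(1/2) = -263/232

Δ: Δ0=5, Δ1=-4/3, Δ2=5/3
row 1: diag=8, rhs=-38; c'=3/8, d'=-19/4
row 2: denom=12−3·3/8=87/8; d'=(18−3·-19/4)/(87/8)=86/29
back: M2=86/29
back: M1=-19/4−3/8·86/29=-170/29
M: M0=0, M1=-170/29, M2=86/29, M3=0
seg 0: a=-4, c=M0/2=0, d=(M1−M0)/(6·1)=-85/87, b=Δ0−h0·(2M0+M1)/6=520/87
seg 1: a=1, c=M1/2=-85/29, d=(M2−M1)/(6·3)=128/261, b=Δ1−h1·(2M1+M2)/6=265/87
seg 2: a=-3, c=M2/2=43/29, d=(M3−M2)/(6·3)=-43/261, b=Δ2−h2·(2M2+M3)/6=-113/87
t_q=1/2 → seg 0, τ=1/2; S=-4+520/87·τ+0·τ²+-85/87·τ³=-263/232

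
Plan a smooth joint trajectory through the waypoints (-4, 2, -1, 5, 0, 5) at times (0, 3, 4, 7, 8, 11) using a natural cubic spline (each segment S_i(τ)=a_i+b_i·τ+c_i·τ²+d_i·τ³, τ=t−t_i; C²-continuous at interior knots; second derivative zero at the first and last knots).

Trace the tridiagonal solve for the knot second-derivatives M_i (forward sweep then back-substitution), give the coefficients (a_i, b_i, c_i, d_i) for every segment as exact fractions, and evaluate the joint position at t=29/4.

  seg 0: a=-4 b=4925/1131 c=0 d=-2663/10179
  seg 1: a=2 b=-3064/1131 c=-2663/1131 d=778/377
  seg 2: a=-1 b=-1388/1131 c=4339/1131 d=-323/351
  seg 3: a=5 b=-3455/1131 c=-1676/377 d=2828/1131
  seg 4: a=0 b=-5027/1131 c=1152/377 d=-128/377
S(29/4) = 24113/6032

Δ: Δ0=2, Δ1=-3, Δ2=2, Δ3=-5, Δ4=5/3
row 1: diag=8, rhs=-30; c'=1/8, d'=-15/4
row 2: denom=8−1·1/8=63/8; d'=(30−1·-15/4)/(63/8)=30/7
row 3: denom=8−3·8/21=48/7; d'=(-42−3·30/7)/(48/7)=-8
row 4: denom=8−1·7/48=377/48; d'=(40−1·-8)/(377/48)=2304/377
back: M4=2304/377
back: M3=-8−7/48·2304/377=-3352/377
back: M2=30/7−8/21·-3352/377=8678/1131
back: M1=-15/4−1/8·8678/1131=-5326/1131
M: M0=0, M1=-5326/1131, M2=8678/1131, M3=-3352/377, M4=2304/377, M5=0
seg 0: a=-4, c=M0/2=0, d=(M1−M0)/(6·3)=-2663/10179, b=Δ0−h0·(2M0+M1)/6=4925/1131
seg 1: a=2, c=M1/2=-2663/1131, d=(M2−M1)/(6·1)=778/377, b=Δ1−h1·(2M1+M2)/6=-3064/1131
seg 2: a=-1, c=M2/2=4339/1131, d=(M3−M2)/(6·3)=-323/351, b=Δ2−h2·(2M2+M3)/6=-1388/1131
seg 3: a=5, c=M3/2=-1676/377, d=(M4−M3)/(6·1)=2828/1131, b=Δ3−h3·(2M3+M4)/6=-3455/1131
seg 4: a=0, c=M4/2=1152/377, d=(M5−M4)/(6·3)=-128/377, b=Δ4−h4·(2M4+M5)/6=-5027/1131
t_q=29/4 → seg 3, τ=1/4; S=5+-3455/1131·τ+-1676/377·τ²+2828/1131·τ³=24113/6032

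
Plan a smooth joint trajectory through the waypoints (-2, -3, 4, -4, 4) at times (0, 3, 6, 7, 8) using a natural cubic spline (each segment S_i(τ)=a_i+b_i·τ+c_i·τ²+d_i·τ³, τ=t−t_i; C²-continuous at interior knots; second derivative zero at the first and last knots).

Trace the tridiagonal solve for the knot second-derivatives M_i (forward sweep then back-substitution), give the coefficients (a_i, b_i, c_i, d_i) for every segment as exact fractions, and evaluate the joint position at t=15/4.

Δ: Δ0=-1/3, Δ1=7/3, Δ2=-8, Δ3=8
row 1: diag=12, rhs=16; c'=1/4, d'=4/3
row 2: denom=8−3·1/4=29/4; d'=(-62−3·4/3)/(29/4)=-264/29
row 3: denom=4−1·4/29=112/29; d'=(96−1·-264/29)/(112/29)=381/14
back: M3=381/14
back: M2=-264/29−4/29·381/14=-90/7
back: M1=4/3−1/4·-90/7=191/42
M: M0=0, M1=191/42, M2=-90/7, M3=381/14, M4=0
seg 0: a=-2, c=M0/2=0, d=(M1−M0)/(6·3)=191/756, b=Δ0−h0·(2M0+M1)/6=-73/28
seg 1: a=-3, c=M1/2=191/84, d=(M2−M1)/(6·3)=-731/756, b=Δ1−h1·(2M1+M2)/6=59/14
seg 2: a=4, c=M2/2=-45/7, d=(M3−M2)/(6·1)=187/28, b=Δ2−h2·(2M2+M3)/6=-33/4
seg 3: a=-4, c=M3/2=381/28, d=(M4−M3)/(6·1)=-127/28, b=Δ3−h3·(2M3+M4)/6=-15/14
t_q=15/4 → seg 1, τ=3/4; S=-3+59/14·τ+191/84·τ²+-731/756·τ³=1849/1792

  seg 0: a=-2 b=-73/28 c=0 d=191/756
  seg 1: a=-3 b=59/14 c=191/84 d=-731/756
  seg 2: a=4 b=-33/4 c=-45/7 d=187/28
  seg 3: a=-4 b=-15/14 c=381/28 d=-127/28
S(15/4) = 1849/1792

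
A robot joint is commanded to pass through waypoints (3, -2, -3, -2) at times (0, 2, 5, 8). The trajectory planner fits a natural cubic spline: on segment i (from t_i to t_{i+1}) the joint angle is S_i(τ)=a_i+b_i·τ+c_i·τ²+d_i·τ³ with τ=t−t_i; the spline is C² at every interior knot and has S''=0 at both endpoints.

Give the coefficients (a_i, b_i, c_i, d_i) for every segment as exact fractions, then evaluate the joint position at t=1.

Δ: Δ0=-5/2, Δ1=-1/3, Δ2=1/3
row 1: diag=10, rhs=13; c'=3/10, d'=13/10
row 2: denom=12−3·3/10=111/10; d'=(4−3·13/10)/(111/10)=1/111
back: M2=1/111
back: M1=13/10−3/10·1/111=48/37
M: M0=0, M1=48/37, M2=1/111, M3=0
seg 0: a=3, c=M0/2=0, d=(M1−M0)/(6·2)=4/37, b=Δ0−h0·(2M0+M1)/6=-217/74
seg 1: a=-2, c=M1/2=24/37, d=(M2−M1)/(6·3)=-143/1998, b=Δ1−h1·(2M1+M2)/6=-121/74
seg 2: a=-3, c=M2/2=1/222, d=(M3−M2)/(6·3)=-1/1998, b=Δ2−h2·(2M2+M3)/6=12/37
t_q=1 → seg 0, τ=1; S=3+-217/74·τ+0·τ²+4/37·τ³=13/74

  seg 0: a=3 b=-217/74 c=0 d=4/37
  seg 1: a=-2 b=-121/74 c=24/37 d=-143/1998
  seg 2: a=-3 b=12/37 c=1/222 d=-1/1998
S(1) = 13/74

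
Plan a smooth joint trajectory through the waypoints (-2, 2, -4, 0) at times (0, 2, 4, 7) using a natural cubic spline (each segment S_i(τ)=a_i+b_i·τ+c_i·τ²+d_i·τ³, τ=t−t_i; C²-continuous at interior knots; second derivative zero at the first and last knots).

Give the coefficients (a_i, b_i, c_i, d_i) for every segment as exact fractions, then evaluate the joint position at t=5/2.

Δ: Δ0=2, Δ1=-3, Δ2=4/3
row 1: diag=8, rhs=-30; c'=1/4, d'=-15/4
row 2: denom=10−2·1/4=19/2; d'=(26−2·-15/4)/(19/2)=67/19
back: M2=67/19
back: M1=-15/4−1/4·67/19=-88/19
M: M0=0, M1=-88/19, M2=67/19, M3=0
seg 0: a=-2, c=M0/2=0, d=(M1−M0)/(6·2)=-22/57, b=Δ0−h0·(2M0+M1)/6=202/57
seg 1: a=2, c=M1/2=-44/19, d=(M2−M1)/(6·2)=155/228, b=Δ1−h1·(2M1+M2)/6=-62/57
seg 2: a=-4, c=M2/2=67/38, d=(M3−M2)/(6·3)=-67/342, b=Δ2−h2·(2M2+M3)/6=-125/57
t_q=5/2 → seg 1, τ=1/2; S=2+-62/57·τ+-44/19·τ²+155/228·τ³=585/608

  seg 0: a=-2 b=202/57 c=0 d=-22/57
  seg 1: a=2 b=-62/57 c=-44/19 d=155/228
  seg 2: a=-4 b=-125/57 c=67/38 d=-67/342
S(5/2) = 585/608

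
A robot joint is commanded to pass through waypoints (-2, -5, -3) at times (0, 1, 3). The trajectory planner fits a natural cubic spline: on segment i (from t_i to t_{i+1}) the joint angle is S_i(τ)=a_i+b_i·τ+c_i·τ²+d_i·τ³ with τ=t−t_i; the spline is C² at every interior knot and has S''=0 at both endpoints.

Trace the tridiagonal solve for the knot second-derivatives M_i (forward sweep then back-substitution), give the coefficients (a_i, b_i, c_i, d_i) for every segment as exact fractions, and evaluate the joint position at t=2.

  seg 0: a=-2 b=-11/3 c=0 d=2/3
  seg 1: a=-5 b=-5/3 c=2 d=-1/3
S(2) = -5

Δ: Δ0=-3, Δ1=1
row 1: diag=6, rhs=24; c'=1/3, d'=4
back: M1=4
M: M0=0, M1=4, M2=0
seg 0: a=-2, c=M0/2=0, d=(M1−M0)/(6·1)=2/3, b=Δ0−h0·(2M0+M1)/6=-11/3
seg 1: a=-5, c=M1/2=2, d=(M2−M1)/(6·2)=-1/3, b=Δ1−h1·(2M1+M2)/6=-5/3
t_q=2 → seg 1, τ=1; S=-5+-5/3·τ+2·τ²+-1/3·τ³=-5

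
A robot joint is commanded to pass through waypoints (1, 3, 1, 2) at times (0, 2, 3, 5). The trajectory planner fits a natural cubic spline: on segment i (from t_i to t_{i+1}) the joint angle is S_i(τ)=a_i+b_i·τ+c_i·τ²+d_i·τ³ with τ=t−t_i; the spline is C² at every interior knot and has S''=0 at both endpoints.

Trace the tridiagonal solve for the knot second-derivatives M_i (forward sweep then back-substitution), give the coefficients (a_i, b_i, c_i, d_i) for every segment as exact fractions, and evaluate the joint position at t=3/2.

  seg 0: a=1 b=76/35 c=0 d=-41/140
  seg 1: a=3 b=-47/35 c=-123/70 d=11/10
  seg 2: a=1 b=-109/70 c=54/35 d=-9/35
S(3/2) = 523/160

Δ: Δ0=1, Δ1=-2, Δ2=1/2
row 1: diag=6, rhs=-18; c'=1/6, d'=-3
row 2: denom=6−1·1/6=35/6; d'=(15−1·-3)/(35/6)=108/35
back: M2=108/35
back: M1=-3−1/6·108/35=-123/35
M: M0=0, M1=-123/35, M2=108/35, M3=0
seg 0: a=1, c=M0/2=0, d=(M1−M0)/(6·2)=-41/140, b=Δ0−h0·(2M0+M1)/6=76/35
seg 1: a=3, c=M1/2=-123/70, d=(M2−M1)/(6·1)=11/10, b=Δ1−h1·(2M1+M2)/6=-47/35
seg 2: a=1, c=M2/2=54/35, d=(M3−M2)/(6·2)=-9/35, b=Δ2−h2·(2M2+M3)/6=-109/70
t_q=3/2 → seg 0, τ=3/2; S=1+76/35·τ+0·τ²+-41/140·τ³=523/160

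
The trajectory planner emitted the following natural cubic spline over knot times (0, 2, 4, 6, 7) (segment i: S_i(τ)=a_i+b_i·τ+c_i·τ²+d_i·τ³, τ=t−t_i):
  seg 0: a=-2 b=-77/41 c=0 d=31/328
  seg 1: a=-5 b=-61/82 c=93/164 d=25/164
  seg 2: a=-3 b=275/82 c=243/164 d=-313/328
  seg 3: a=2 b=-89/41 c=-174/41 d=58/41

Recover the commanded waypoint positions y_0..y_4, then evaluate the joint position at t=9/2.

y_0 = S_0(0) = a_0 = -2
y_1 = S_1(0) = a_1 = -5
y_2 = S_2(0) = a_2 = -3
y_3 = S_3(0) = a_3 = 2
y_4 = S_3(1) = -3
t_q=9/2 is in segment 2 (τ=1/2); S_2(τ)=-2813/2624

y_0=-2 y_1=-5 y_2=-3 y_3=2 y_4=-3
S(9/2) = -2813/2624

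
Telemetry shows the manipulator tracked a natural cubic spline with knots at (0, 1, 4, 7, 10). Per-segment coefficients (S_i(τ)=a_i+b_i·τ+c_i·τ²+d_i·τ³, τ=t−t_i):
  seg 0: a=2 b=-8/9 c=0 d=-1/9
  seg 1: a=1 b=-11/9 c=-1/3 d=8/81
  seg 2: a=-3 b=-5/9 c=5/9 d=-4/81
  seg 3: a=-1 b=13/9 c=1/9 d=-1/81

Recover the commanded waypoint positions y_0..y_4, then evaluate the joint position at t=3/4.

y_0=2 y_1=1 y_2=-3 y_3=-1 y_4=4
S(3/4) = 247/192

y_0 = S_0(0) = a_0 = 2
y_1 = S_1(0) = a_1 = 1
y_2 = S_2(0) = a_2 = -3
y_3 = S_3(0) = a_3 = -1
y_4 = S_3(3) = 4
t_q=3/4 is in segment 0 (τ=3/4); S_0(τ)=247/192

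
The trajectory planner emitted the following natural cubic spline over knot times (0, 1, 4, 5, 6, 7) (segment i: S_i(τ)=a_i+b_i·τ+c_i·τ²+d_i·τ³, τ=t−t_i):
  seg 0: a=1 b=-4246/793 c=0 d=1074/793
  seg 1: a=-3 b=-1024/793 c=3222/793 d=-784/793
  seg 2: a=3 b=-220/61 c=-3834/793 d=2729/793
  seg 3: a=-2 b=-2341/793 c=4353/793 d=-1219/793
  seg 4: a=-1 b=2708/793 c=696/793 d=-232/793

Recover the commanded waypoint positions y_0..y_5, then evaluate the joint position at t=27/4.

y_0 = S_0(0) = a_0 = 1
y_1 = S_1(0) = a_1 = -3
y_2 = S_2(0) = a_2 = 3
y_3 = S_3(0) = a_3 = -2
y_4 = S_4(0) = a_4 = -1
y_5 = S_4(1) = 3
t_q=27/4 is in segment 4 (τ=3/4); S_4(τ)=12253/6344

y_0=1 y_1=-3 y_2=3 y_3=-2 y_4=-1 y_5=3
S(27/4) = 12253/6344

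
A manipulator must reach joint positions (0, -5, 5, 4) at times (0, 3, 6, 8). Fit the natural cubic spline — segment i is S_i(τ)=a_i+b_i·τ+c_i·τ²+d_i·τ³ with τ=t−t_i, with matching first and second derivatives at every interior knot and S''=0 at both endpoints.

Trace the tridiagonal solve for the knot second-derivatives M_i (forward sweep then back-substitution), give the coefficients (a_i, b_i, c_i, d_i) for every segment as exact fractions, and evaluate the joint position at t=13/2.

  seg 0: a=0 b=-739/222 c=0 d=41/222
  seg 1: a=-5 b=184/111 c=123/74 d=-245/666
  seg 2: a=5 b=377/222 c=-61/37 d=61/222
S(13/2) = 3239/592

Δ: Δ0=-5/3, Δ1=10/3, Δ2=-1/2
row 1: diag=12, rhs=30; c'=1/4, d'=5/2
row 2: denom=10−3·1/4=37/4; d'=(-23−3·5/2)/(37/4)=-122/37
back: M2=-122/37
back: M1=5/2−1/4·-122/37=123/37
M: M0=0, M1=123/37, M2=-122/37, M3=0
seg 0: a=0, c=M0/2=0, d=(M1−M0)/(6·3)=41/222, b=Δ0−h0·(2M0+M1)/6=-739/222
seg 1: a=-5, c=M1/2=123/74, d=(M2−M1)/(6·3)=-245/666, b=Δ1−h1·(2M1+M2)/6=184/111
seg 2: a=5, c=M2/2=-61/37, d=(M3−M2)/(6·2)=61/222, b=Δ2−h2·(2M2+M3)/6=377/222
t_q=13/2 → seg 2, τ=1/2; S=5+377/222·τ+-61/37·τ²+61/222·τ³=3239/592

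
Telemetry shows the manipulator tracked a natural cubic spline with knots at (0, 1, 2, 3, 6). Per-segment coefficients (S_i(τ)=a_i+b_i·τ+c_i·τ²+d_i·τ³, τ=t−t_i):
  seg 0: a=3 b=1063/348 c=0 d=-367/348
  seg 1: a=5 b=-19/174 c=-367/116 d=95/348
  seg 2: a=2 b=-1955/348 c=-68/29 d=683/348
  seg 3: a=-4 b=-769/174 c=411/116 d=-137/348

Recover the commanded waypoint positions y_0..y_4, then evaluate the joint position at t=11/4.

y_0 = S_0(0) = a_0 = 3
y_1 = S_1(0) = a_1 = 5
y_2 = S_2(0) = a_2 = 2
y_3 = S_3(0) = a_3 = -4
y_4 = S_3(3) = 4
t_q=11/4 is in segment 2 (τ=3/4); S_2(τ)=-20077/7424

y_0=3 y_1=5 y_2=2 y_3=-4 y_4=4
S(11/4) = -20077/7424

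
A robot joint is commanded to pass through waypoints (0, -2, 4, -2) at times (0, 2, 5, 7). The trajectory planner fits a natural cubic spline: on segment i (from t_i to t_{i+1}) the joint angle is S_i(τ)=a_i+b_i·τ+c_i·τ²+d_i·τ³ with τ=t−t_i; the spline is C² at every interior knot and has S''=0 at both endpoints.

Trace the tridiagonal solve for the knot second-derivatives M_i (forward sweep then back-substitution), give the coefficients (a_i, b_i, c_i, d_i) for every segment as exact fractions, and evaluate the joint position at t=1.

  seg 0: a=0 b=-181/91 c=0 d=45/182
  seg 1: a=-2 b=89/91 c=135/91 d=-8/21
  seg 2: a=4 b=-37/91 c=-177/91 d=59/182
S(1) = -317/182

Δ: Δ0=-1, Δ1=2, Δ2=-3
row 1: diag=10, rhs=18; c'=3/10, d'=9/5
row 2: denom=10−3·3/10=91/10; d'=(-30−3·9/5)/(91/10)=-354/91
back: M2=-354/91
back: M1=9/5−3/10·-354/91=270/91
M: M0=0, M1=270/91, M2=-354/91, M3=0
seg 0: a=0, c=M0/2=0, d=(M1−M0)/(6·2)=45/182, b=Δ0−h0·(2M0+M1)/6=-181/91
seg 1: a=-2, c=M1/2=135/91, d=(M2−M1)/(6·3)=-8/21, b=Δ1−h1·(2M1+M2)/6=89/91
seg 2: a=4, c=M2/2=-177/91, d=(M3−M2)/(6·2)=59/182, b=Δ2−h2·(2M2+M3)/6=-37/91
t_q=1 → seg 0, τ=1; S=0+-181/91·τ+0·τ²+45/182·τ³=-317/182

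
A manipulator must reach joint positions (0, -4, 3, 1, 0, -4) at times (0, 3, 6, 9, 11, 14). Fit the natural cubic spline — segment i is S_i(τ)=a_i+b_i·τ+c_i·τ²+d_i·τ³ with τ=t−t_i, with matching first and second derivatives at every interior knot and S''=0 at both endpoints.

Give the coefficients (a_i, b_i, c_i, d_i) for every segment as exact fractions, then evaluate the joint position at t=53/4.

Δ: Δ0=-4/3, Δ1=7/3, Δ2=-2/3, Δ3=-1/2, Δ4=-4/3
row 1: diag=12, rhs=22; c'=1/4, d'=11/6
row 2: denom=12−3·1/4=45/4; d'=(-18−3·11/6)/(45/4)=-94/45
row 3: denom=10−3·4/15=46/5; d'=(1−3·-94/45)/(46/5)=109/138
row 4: denom=10−2·5/23=220/23; d'=(-5−2·109/138)/(220/23)=-227/330
back: M4=-227/330
back: M3=109/138−5/23·-227/330=31/33
back: M2=-94/45−4/15·31/33=-386/165
back: M1=11/6−1/4·-386/165=133/55
M: M0=0, M1=133/55, M2=-386/165, M3=31/33, M4=-227/330, M5=0
seg 0: a=0, c=M0/2=0, d=(M1−M0)/(6·3)=133/990, b=Δ0−h0·(2M0+M1)/6=-839/330
seg 1: a=-4, c=M1/2=133/110, d=(M2−M1)/(6·3)=-157/594, b=Δ1−h1·(2M1+M2)/6=179/165
seg 2: a=3, c=M2/2=-193/165, d=(M3−M2)/(6·3)=541/2970, b=Δ2−h2·(2M2+M3)/6=397/330
seg 3: a=1, c=M3/2=31/66, d=(M4−M3)/(6·2)=-179/1320, b=Δ3−h3·(2M3+M4)/6=-148/165
seg 4: a=0, c=M4/2=-227/660, d=(M5−M4)/(6·3)=227/5940, b=Δ4−h4·(2M4+M5)/6=-71/110
t_q=53/4 → seg 4, τ=9/4; S=0+-71/110·τ+-227/660·τ²+227/5940·τ³=-7767/2816

  seg 0: a=0 b=-839/330 c=0 d=133/990
  seg 1: a=-4 b=179/165 c=133/110 d=-157/594
  seg 2: a=3 b=397/330 c=-193/165 d=541/2970
  seg 3: a=1 b=-148/165 c=31/66 d=-179/1320
  seg 4: a=0 b=-71/110 c=-227/660 d=227/5940
S(53/4) = -7767/2816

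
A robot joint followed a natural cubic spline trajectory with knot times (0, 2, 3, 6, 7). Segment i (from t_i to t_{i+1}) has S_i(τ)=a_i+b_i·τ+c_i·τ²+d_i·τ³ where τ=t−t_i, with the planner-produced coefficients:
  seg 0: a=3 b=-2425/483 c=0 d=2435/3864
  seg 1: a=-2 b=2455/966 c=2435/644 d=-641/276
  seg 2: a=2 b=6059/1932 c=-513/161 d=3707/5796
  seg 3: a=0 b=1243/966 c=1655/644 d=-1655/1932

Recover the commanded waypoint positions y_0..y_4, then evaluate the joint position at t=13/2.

y_0=3 y_1=-2 y_2=2 y_3=0 y_4=3
S(13/2) = 6073/5152

y_0 = S_0(0) = a_0 = 3
y_1 = S_1(0) = a_1 = -2
y_2 = S_2(0) = a_2 = 2
y_3 = S_3(0) = a_3 = 0
y_4 = S_3(1) = 3
t_q=13/2 is in segment 3 (τ=1/2); S_3(τ)=6073/5152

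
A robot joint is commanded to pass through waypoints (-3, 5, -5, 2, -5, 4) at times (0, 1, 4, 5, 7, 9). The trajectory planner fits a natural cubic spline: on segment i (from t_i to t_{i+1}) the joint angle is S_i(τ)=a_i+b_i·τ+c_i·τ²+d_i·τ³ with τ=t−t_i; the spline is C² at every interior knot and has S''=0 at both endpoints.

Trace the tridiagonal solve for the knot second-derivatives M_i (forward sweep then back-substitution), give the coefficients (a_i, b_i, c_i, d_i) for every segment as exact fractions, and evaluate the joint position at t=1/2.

Δ: Δ0=8, Δ1=-10/3, Δ2=7, Δ3=-7/2, Δ4=9/2
row 1: diag=8, rhs=-68; c'=3/8, d'=-17/2
row 2: denom=8−3·3/8=55/8; d'=(62−3·-17/2)/(55/8)=140/11
row 3: denom=6−1·8/55=322/55; d'=(-63−1·140/11)/(322/55)=-595/46
row 4: denom=8−2·55/161=1178/161; d'=(48−2·-595/46)/(1178/161)=11893/1178
back: M4=11893/1178
back: M3=-595/46−55/161·11893/1178=-9650/589
back: M2=140/11−8/55·-9650/589=8900/589
back: M1=-17/2−3/8·8900/589=-8344/589
M: M0=0, M1=-8344/589, M2=8900/589, M3=-9650/589, M4=11893/1178, M5=0
seg 0: a=-3, c=M0/2=0, d=(M1−M0)/(6·1)=-4172/1767, b=Δ0−h0·(2M0+M1)/6=18308/1767
seg 1: a=5, c=M1/2=-4172/589, d=(M2−M1)/(6·3)=958/589, b=Δ1−h1·(2M1+M2)/6=5792/1767
seg 2: a=-5, c=M2/2=4450/589, d=(M3−M2)/(6·1)=-9275/1767, b=Δ2−h2·(2M2+M3)/6=8294/1767
seg 3: a=2, c=M3/2=-4825/589, d=(M4−M3)/(6·2)=31193/14136, b=Δ3−h3·(2M3+M4)/6=7169/1767
seg 4: a=-5, c=M4/2=11893/2356, d=(M5−M4)/(6·2)=-11893/14136, b=Δ4−h4·(2M4+M5)/6=-7883/3534
t_q=1/2 → seg 0, τ=1/2; S=-3+18308/1767·τ+0·τ²+-4172/1767·τ³=2221/1178

  seg 0: a=-3 b=18308/1767 c=0 d=-4172/1767
  seg 1: a=5 b=5792/1767 c=-4172/589 d=958/589
  seg 2: a=-5 b=8294/1767 c=4450/589 d=-9275/1767
  seg 3: a=2 b=7169/1767 c=-4825/589 d=31193/14136
  seg 4: a=-5 b=-7883/3534 c=11893/2356 d=-11893/14136
S(1/2) = 2221/1178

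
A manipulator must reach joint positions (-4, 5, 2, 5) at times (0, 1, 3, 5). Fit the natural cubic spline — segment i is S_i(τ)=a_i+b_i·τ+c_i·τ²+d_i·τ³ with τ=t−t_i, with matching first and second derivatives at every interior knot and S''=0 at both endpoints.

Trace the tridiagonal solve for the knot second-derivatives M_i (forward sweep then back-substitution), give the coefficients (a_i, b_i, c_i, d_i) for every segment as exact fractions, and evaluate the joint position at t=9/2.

Δ: Δ0=9, Δ1=-3/2, Δ2=3/2
row 1: diag=6, rhs=-63; c'=1/3, d'=-21/2
row 2: denom=8−2·1/3=22/3; d'=(18−2·-21/2)/(22/3)=117/22
back: M2=117/22
back: M1=-21/2−1/3·117/22=-135/11
M: M0=0, M1=-135/11, M2=117/22, M3=0
seg 0: a=-4, c=M0/2=0, d=(M1−M0)/(6·1)=-45/22, b=Δ0−h0·(2M0+M1)/6=243/22
seg 1: a=5, c=M1/2=-135/22, d=(M2−M1)/(6·2)=129/88, b=Δ1−h1·(2M1+M2)/6=54/11
seg 2: a=2, c=M2/2=117/44, d=(M3−M2)/(6·2)=-39/88, b=Δ2−h2·(2M2+M3)/6=-45/22
t_q=9/2 → seg 2, τ=3/2; S=2+-45/22·τ+117/44·τ²+-39/88·τ³=2407/704

  seg 0: a=-4 b=243/22 c=0 d=-45/22
  seg 1: a=5 b=54/11 c=-135/22 d=129/88
  seg 2: a=2 b=-45/22 c=117/44 d=-39/88
S(9/2) = 2407/704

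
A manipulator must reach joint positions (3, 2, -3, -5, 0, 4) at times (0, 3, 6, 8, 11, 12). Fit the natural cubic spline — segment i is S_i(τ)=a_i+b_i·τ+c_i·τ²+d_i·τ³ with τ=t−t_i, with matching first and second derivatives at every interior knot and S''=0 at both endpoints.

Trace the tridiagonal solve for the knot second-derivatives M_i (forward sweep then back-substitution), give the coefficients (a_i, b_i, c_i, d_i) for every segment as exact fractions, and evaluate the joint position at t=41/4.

  seg 0: a=3 b=127/2499 c=0 d=-320/7497
  seg 1: a=2 b=-2753/2499 c=-320/833 d=1468/22491
  seg 2: a=-3 b=-587/357 c=508/2499 d=99/1666
  seg 3: a=-5 b=-295/2499 c=1399/2499 d=263/22491
  seg 4: a=0 b=8888/2499 c=554/833 d=-554/2499
S(41/4) = -122527/53312

Δ: Δ0=-1/3, Δ1=-5/3, Δ2=-1, Δ3=5/3, Δ4=4
row 1: diag=12, rhs=-8; c'=1/4, d'=-2/3
row 2: denom=10−3·1/4=37/4; d'=(4−3·-2/3)/(37/4)=24/37
row 3: denom=10−2·8/37=354/37; d'=(16−2·24/37)/(354/37)=272/177
row 4: denom=8−3·37/118=833/118; d'=(14−3·272/177)/(833/118)=1108/833
back: M4=1108/833
back: M3=272/177−37/118·1108/833=2798/2499
back: M2=24/37−8/37·2798/2499=1016/2499
back: M1=-2/3−1/4·1016/2499=-640/833
M: M0=0, M1=-640/833, M2=1016/2499, M3=2798/2499, M4=1108/833, M5=0
seg 0: a=3, c=M0/2=0, d=(M1−M0)/(6·3)=-320/7497, b=Δ0−h0·(2M0+M1)/6=127/2499
seg 1: a=2, c=M1/2=-320/833, d=(M2−M1)/(6·3)=1468/22491, b=Δ1−h1·(2M1+M2)/6=-2753/2499
seg 2: a=-3, c=M2/2=508/2499, d=(M3−M2)/(6·2)=99/1666, b=Δ2−h2·(2M2+M3)/6=-587/357
seg 3: a=-5, c=M3/2=1399/2499, d=(M4−M3)/(6·3)=263/22491, b=Δ3−h3·(2M3+M4)/6=-295/2499
seg 4: a=0, c=M4/2=554/833, d=(M5−M4)/(6·1)=-554/2499, b=Δ4−h4·(2M4+M5)/6=8888/2499
t_q=41/4 → seg 3, τ=9/4; S=-5+-295/2499·τ+1399/2499·τ²+263/22491·τ³=-122527/53312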